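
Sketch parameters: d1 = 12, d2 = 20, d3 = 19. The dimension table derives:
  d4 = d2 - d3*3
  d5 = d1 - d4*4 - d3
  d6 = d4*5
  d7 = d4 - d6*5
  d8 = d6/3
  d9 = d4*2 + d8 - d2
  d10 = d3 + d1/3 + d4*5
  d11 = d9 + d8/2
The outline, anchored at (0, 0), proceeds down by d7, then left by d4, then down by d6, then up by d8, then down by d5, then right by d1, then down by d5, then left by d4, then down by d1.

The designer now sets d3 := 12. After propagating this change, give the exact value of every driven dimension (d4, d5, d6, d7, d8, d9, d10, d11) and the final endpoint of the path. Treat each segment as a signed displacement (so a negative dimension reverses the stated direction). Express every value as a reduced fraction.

d4 = -16
d5 = 64
d6 = -80
d7 = 384
d8 = -80/3
d9 = -236/3
d10 = -64
d11 = -92
endpoint = (44, -1412/3)

Apply edit: d3 := 12
  d4 = d2 - d3*3 = -16
  d5 = d1 - d4*4 - d3 = 64
  d6 = d4*5 = -80
  d7 = d4 - d6*5 = 384
  d8 = d6/3 = -80/3
  d9 = d4*2 + d8 - d2 = -236/3
  d10 = d3 + d1/3 + d4*5 = -64
  d11 = d9 + d8/2 = -92
Walk from origin (0, 0):
  seg 1: down by d7 = 384 → (0, -384)
  seg 2: left by d4 = -16 → (16, -384)
  seg 3: down by d6 = -80 → (16, -304)
  seg 4: up by d8 = -80/3 → (16, -992/3)
  seg 5: down by d5 = 64 → (16, -1184/3)
  seg 6: right by d1 = 12 → (28, -1184/3)
  seg 7: down by d5 = 64 → (28, -1376/3)
  seg 8: left by d4 = -16 → (44, -1376/3)
  seg 9: down by d1 = 12 → (44, -1412/3)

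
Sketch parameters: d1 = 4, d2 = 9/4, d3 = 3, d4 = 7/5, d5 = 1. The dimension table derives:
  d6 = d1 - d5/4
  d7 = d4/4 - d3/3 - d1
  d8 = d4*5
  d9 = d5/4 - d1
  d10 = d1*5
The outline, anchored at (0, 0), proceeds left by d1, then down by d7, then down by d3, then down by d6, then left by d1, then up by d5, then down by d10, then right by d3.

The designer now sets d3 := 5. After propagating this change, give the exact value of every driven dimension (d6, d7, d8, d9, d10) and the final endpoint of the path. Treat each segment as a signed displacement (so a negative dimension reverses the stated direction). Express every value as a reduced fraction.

d6 = 15/4
d7 = -319/60
d8 = 7
d9 = -15/4
d10 = 20
endpoint = (-3, -673/30)

Apply edit: d3 := 5
  d6 = d1 - d5/4 = 15/4
  d7 = d4/4 - d3/3 - d1 = -319/60
  d8 = d4*5 = 7
  d9 = d5/4 - d1 = -15/4
  d10 = d1*5 = 20
Walk from origin (0, 0):
  seg 1: left by d1 = 4 → (-4, 0)
  seg 2: down by d7 = -319/60 → (-4, 319/60)
  seg 3: down by d3 = 5 → (-4, 19/60)
  seg 4: down by d6 = 15/4 → (-4, -103/30)
  seg 5: left by d1 = 4 → (-8, -103/30)
  seg 6: up by d5 = 1 → (-8, -73/30)
  seg 7: down by d10 = 20 → (-8, -673/30)
  seg 8: right by d3 = 5 → (-3, -673/30)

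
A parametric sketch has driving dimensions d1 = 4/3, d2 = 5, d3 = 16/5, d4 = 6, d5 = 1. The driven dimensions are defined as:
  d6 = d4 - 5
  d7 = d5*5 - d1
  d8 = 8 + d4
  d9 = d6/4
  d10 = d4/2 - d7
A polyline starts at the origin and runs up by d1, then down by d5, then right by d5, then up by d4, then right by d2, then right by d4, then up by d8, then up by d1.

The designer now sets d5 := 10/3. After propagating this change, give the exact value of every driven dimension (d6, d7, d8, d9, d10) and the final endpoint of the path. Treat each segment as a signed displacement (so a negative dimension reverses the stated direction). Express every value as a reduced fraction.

d6 = 1
d7 = 46/3
d8 = 14
d9 = 1/4
d10 = -37/3
endpoint = (43/3, 58/3)

Apply edit: d5 := 10/3
  d6 = d4 - 5 = 1
  d7 = d5*5 - d1 = 46/3
  d8 = 8 + d4 = 14
  d9 = d6/4 = 1/4
  d10 = d4/2 - d7 = -37/3
Walk from origin (0, 0):
  seg 1: up by d1 = 4/3 → (0, 4/3)
  seg 2: down by d5 = 10/3 → (0, -2)
  seg 3: right by d5 = 10/3 → (10/3, -2)
  seg 4: up by d4 = 6 → (10/3, 4)
  seg 5: right by d2 = 5 → (25/3, 4)
  seg 6: right by d4 = 6 → (43/3, 4)
  seg 7: up by d8 = 14 → (43/3, 18)
  seg 8: up by d1 = 4/3 → (43/3, 58/3)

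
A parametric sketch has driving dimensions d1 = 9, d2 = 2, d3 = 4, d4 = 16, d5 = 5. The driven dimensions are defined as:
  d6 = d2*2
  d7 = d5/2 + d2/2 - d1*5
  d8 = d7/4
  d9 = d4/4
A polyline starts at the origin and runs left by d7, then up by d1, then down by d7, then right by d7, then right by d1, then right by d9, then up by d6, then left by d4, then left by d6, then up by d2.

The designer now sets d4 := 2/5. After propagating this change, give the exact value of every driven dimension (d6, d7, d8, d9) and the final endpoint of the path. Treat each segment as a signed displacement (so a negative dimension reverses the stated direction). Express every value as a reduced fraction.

d6 = 4
d7 = -83/2
d8 = -83/8
d9 = 1/10
endpoint = (47/10, 113/2)

Apply edit: d4 := 2/5
  d6 = d2*2 = 4
  d7 = d5/2 + d2/2 - d1*5 = -83/2
  d8 = d7/4 = -83/8
  d9 = d4/4 = 1/10
Walk from origin (0, 0):
  seg 1: left by d7 = -83/2 → (83/2, 0)
  seg 2: up by d1 = 9 → (83/2, 9)
  seg 3: down by d7 = -83/2 → (83/2, 101/2)
  seg 4: right by d7 = -83/2 → (0, 101/2)
  seg 5: right by d1 = 9 → (9, 101/2)
  seg 6: right by d9 = 1/10 → (91/10, 101/2)
  seg 7: up by d6 = 4 → (91/10, 109/2)
  seg 8: left by d4 = 2/5 → (87/10, 109/2)
  seg 9: left by d6 = 4 → (47/10, 109/2)
  seg 10: up by d2 = 2 → (47/10, 113/2)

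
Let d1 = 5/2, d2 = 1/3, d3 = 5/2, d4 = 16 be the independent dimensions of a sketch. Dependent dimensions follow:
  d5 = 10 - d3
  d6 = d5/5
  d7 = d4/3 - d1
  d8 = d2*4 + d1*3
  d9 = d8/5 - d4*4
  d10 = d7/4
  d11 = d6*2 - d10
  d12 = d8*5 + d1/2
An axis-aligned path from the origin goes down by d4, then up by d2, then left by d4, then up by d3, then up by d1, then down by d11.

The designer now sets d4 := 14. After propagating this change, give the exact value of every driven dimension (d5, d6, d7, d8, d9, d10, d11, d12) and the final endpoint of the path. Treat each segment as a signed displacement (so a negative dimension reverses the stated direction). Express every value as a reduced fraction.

d5 = 15/2
d6 = 3/2
d7 = 13/6
d8 = 53/6
d9 = -1627/30
d10 = 13/24
d11 = 59/24
d12 = 545/12
endpoint = (-14, -89/8)

Apply edit: d4 := 14
  d5 = 10 - d3 = 15/2
  d6 = d5/5 = 3/2
  d7 = d4/3 - d1 = 13/6
  d8 = d2*4 + d1*3 = 53/6
  d9 = d8/5 - d4*4 = -1627/30
  d10 = d7/4 = 13/24
  d11 = d6*2 - d10 = 59/24
  d12 = d8*5 + d1/2 = 545/12
Walk from origin (0, 0):
  seg 1: down by d4 = 14 → (0, -14)
  seg 2: up by d2 = 1/3 → (0, -41/3)
  seg 3: left by d4 = 14 → (-14, -41/3)
  seg 4: up by d3 = 5/2 → (-14, -67/6)
  seg 5: up by d1 = 5/2 → (-14, -26/3)
  seg 6: down by d11 = 59/24 → (-14, -89/8)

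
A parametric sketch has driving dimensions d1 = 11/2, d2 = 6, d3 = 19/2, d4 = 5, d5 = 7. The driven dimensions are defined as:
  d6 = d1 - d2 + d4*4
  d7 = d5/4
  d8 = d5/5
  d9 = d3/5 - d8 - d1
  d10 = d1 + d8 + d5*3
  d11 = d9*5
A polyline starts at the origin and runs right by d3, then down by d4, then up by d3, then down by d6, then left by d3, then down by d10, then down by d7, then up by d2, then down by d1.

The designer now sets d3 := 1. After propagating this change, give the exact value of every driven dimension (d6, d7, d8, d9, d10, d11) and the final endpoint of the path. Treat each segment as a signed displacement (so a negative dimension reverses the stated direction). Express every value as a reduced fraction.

Apply edit: d3 := 1
  d6 = d1 - d2 + d4*4 = 39/2
  d7 = d5/4 = 7/4
  d8 = d5/5 = 7/5
  d9 = d3/5 - d8 - d1 = -67/10
  d10 = d1 + d8 + d5*3 = 279/10
  d11 = d9*5 = -67/2
Walk from origin (0, 0):
  seg 1: right by d3 = 1 → (1, 0)
  seg 2: down by d4 = 5 → (1, -5)
  seg 3: up by d3 = 1 → (1, -4)
  seg 4: down by d6 = 39/2 → (1, -47/2)
  seg 5: left by d3 = 1 → (0, -47/2)
  seg 6: down by d10 = 279/10 → (0, -257/5)
  seg 7: down by d7 = 7/4 → (0, -1063/20)
  seg 8: up by d2 = 6 → (0, -943/20)
  seg 9: down by d1 = 11/2 → (0, -1053/20)

d6 = 39/2
d7 = 7/4
d8 = 7/5
d9 = -67/10
d10 = 279/10
d11 = -67/2
endpoint = (0, -1053/20)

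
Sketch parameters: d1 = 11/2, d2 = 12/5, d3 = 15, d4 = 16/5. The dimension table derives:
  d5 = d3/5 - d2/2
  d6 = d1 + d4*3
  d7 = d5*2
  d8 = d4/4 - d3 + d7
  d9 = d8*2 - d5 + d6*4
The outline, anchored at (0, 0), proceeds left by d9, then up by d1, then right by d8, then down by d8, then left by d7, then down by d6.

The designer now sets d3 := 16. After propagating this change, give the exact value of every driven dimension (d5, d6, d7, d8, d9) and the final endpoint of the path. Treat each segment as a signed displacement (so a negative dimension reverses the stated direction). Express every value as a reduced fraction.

Apply edit: d3 := 16
  d5 = d3/5 - d2/2 = 2
  d6 = d1 + d4*3 = 151/10
  d7 = d5*2 = 4
  d8 = d4/4 - d3 + d7 = -56/5
  d9 = d8*2 - d5 + d6*4 = 36
Walk from origin (0, 0):
  seg 1: left by d9 = 36 → (-36, 0)
  seg 2: up by d1 = 11/2 → (-36, 11/2)
  seg 3: right by d8 = -56/5 → (-236/5, 11/2)
  seg 4: down by d8 = -56/5 → (-236/5, 167/10)
  seg 5: left by d7 = 4 → (-256/5, 167/10)
  seg 6: down by d6 = 151/10 → (-256/5, 8/5)

d5 = 2
d6 = 151/10
d7 = 4
d8 = -56/5
d9 = 36
endpoint = (-256/5, 8/5)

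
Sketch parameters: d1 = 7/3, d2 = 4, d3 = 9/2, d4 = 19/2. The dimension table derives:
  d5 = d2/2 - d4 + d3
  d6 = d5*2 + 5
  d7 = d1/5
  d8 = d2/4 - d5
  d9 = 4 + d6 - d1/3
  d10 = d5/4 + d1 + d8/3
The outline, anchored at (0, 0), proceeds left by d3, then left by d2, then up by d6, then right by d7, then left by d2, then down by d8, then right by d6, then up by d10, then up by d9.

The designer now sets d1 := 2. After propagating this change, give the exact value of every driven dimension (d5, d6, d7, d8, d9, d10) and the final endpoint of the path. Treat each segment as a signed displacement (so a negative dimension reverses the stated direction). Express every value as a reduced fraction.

Apply edit: d1 := 2
  d5 = d2/2 - d4 + d3 = -3
  d6 = d5*2 + 5 = -1
  d7 = d1/5 = 2/5
  d8 = d2/4 - d5 = 4
  d9 = 4 + d6 - d1/3 = 7/3
  d10 = d5/4 + d1 + d8/3 = 31/12
Walk from origin (0, 0):
  seg 1: left by d3 = 9/2 → (-9/2, 0)
  seg 2: left by d2 = 4 → (-17/2, 0)
  seg 3: up by d6 = -1 → (-17/2, -1)
  seg 4: right by d7 = 2/5 → (-81/10, -1)
  seg 5: left by d2 = 4 → (-121/10, -1)
  seg 6: down by d8 = 4 → (-121/10, -5)
  seg 7: right by d6 = -1 → (-131/10, -5)
  seg 8: up by d10 = 31/12 → (-131/10, -29/12)
  seg 9: up by d9 = 7/3 → (-131/10, -1/12)

d5 = -3
d6 = -1
d7 = 2/5
d8 = 4
d9 = 7/3
d10 = 31/12
endpoint = (-131/10, -1/12)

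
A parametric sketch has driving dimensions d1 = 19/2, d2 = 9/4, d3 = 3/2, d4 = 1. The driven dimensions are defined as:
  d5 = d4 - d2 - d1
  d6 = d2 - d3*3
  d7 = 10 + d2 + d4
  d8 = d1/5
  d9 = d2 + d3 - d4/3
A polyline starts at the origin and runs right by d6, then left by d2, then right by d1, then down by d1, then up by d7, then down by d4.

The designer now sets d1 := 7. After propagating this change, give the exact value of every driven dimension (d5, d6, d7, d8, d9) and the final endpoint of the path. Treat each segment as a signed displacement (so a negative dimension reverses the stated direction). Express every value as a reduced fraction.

d5 = -33/4
d6 = -9/4
d7 = 53/4
d8 = 7/5
d9 = 41/12
endpoint = (5/2, 21/4)

Apply edit: d1 := 7
  d5 = d4 - d2 - d1 = -33/4
  d6 = d2 - d3*3 = -9/4
  d7 = 10 + d2 + d4 = 53/4
  d8 = d1/5 = 7/5
  d9 = d2 + d3 - d4/3 = 41/12
Walk from origin (0, 0):
  seg 1: right by d6 = -9/4 → (-9/4, 0)
  seg 2: left by d2 = 9/4 → (-9/2, 0)
  seg 3: right by d1 = 7 → (5/2, 0)
  seg 4: down by d1 = 7 → (5/2, -7)
  seg 5: up by d7 = 53/4 → (5/2, 25/4)
  seg 6: down by d4 = 1 → (5/2, 21/4)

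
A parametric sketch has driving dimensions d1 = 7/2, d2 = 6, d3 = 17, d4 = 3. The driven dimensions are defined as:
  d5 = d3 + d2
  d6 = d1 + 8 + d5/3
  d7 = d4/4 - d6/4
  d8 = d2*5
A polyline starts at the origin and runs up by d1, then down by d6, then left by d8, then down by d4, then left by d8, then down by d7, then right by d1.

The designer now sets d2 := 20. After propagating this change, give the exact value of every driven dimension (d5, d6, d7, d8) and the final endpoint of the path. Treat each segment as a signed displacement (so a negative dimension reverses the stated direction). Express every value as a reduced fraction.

d5 = 37
d6 = 143/6
d7 = -125/24
d8 = 100
endpoint = (-393/2, -145/8)

Apply edit: d2 := 20
  d5 = d3 + d2 = 37
  d6 = d1 + 8 + d5/3 = 143/6
  d7 = d4/4 - d6/4 = -125/24
  d8 = d2*5 = 100
Walk from origin (0, 0):
  seg 1: up by d1 = 7/2 → (0, 7/2)
  seg 2: down by d6 = 143/6 → (0, -61/3)
  seg 3: left by d8 = 100 → (-100, -61/3)
  seg 4: down by d4 = 3 → (-100, -70/3)
  seg 5: left by d8 = 100 → (-200, -70/3)
  seg 6: down by d7 = -125/24 → (-200, -145/8)
  seg 7: right by d1 = 7/2 → (-393/2, -145/8)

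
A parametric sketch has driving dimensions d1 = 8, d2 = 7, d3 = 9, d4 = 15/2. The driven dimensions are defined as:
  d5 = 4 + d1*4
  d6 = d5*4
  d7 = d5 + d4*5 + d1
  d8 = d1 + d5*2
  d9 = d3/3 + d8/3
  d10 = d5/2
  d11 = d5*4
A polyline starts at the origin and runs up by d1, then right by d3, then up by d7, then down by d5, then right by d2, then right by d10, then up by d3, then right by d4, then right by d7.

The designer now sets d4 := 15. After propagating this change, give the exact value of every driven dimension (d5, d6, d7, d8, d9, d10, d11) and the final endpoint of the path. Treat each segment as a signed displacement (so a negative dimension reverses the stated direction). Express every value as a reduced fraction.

Apply edit: d4 := 15
  d5 = 4 + d1*4 = 36
  d6 = d5*4 = 144
  d7 = d5 + d4*5 + d1 = 119
  d8 = d1 + d5*2 = 80
  d9 = d3/3 + d8/3 = 89/3
  d10 = d5/2 = 18
  d11 = d5*4 = 144
Walk from origin (0, 0):
  seg 1: up by d1 = 8 → (0, 8)
  seg 2: right by d3 = 9 → (9, 8)
  seg 3: up by d7 = 119 → (9, 127)
  seg 4: down by d5 = 36 → (9, 91)
  seg 5: right by d2 = 7 → (16, 91)
  seg 6: right by d10 = 18 → (34, 91)
  seg 7: up by d3 = 9 → (34, 100)
  seg 8: right by d4 = 15 → (49, 100)
  seg 9: right by d7 = 119 → (168, 100)

d5 = 36
d6 = 144
d7 = 119
d8 = 80
d9 = 89/3
d10 = 18
d11 = 144
endpoint = (168, 100)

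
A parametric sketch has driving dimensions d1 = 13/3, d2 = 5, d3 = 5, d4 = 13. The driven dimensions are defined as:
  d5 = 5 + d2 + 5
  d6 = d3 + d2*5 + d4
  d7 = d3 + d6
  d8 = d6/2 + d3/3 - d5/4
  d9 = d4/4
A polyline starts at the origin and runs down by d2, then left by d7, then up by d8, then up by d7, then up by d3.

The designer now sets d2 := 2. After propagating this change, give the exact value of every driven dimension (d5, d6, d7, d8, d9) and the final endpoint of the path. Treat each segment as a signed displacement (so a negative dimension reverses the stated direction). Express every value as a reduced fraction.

Apply edit: d2 := 2
  d5 = 5 + d2 + 5 = 12
  d6 = d3 + d2*5 + d4 = 28
  d7 = d3 + d6 = 33
  d8 = d6/2 + d3/3 - d5/4 = 38/3
  d9 = d4/4 = 13/4
Walk from origin (0, 0):
  seg 1: down by d2 = 2 → (0, -2)
  seg 2: left by d7 = 33 → (-33, -2)
  seg 3: up by d8 = 38/3 → (-33, 32/3)
  seg 4: up by d7 = 33 → (-33, 131/3)
  seg 5: up by d3 = 5 → (-33, 146/3)

d5 = 12
d6 = 28
d7 = 33
d8 = 38/3
d9 = 13/4
endpoint = (-33, 146/3)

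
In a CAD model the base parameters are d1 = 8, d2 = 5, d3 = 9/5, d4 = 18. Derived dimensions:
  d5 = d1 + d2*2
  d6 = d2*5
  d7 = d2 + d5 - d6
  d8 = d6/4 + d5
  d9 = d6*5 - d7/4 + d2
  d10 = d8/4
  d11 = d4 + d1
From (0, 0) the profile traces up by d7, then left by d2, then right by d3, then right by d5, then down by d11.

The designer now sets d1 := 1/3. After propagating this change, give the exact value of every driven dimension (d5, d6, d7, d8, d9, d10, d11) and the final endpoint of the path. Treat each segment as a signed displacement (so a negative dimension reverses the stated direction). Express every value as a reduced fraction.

d5 = 31/3
d6 = 25
d7 = -29/3
d8 = 199/12
d9 = 1589/12
d10 = 199/48
d11 = 55/3
endpoint = (107/15, -28)

Apply edit: d1 := 1/3
  d5 = d1 + d2*2 = 31/3
  d6 = d2*5 = 25
  d7 = d2 + d5 - d6 = -29/3
  d8 = d6/4 + d5 = 199/12
  d9 = d6*5 - d7/4 + d2 = 1589/12
  d10 = d8/4 = 199/48
  d11 = d4 + d1 = 55/3
Walk from origin (0, 0):
  seg 1: up by d7 = -29/3 → (0, -29/3)
  seg 2: left by d2 = 5 → (-5, -29/3)
  seg 3: right by d3 = 9/5 → (-16/5, -29/3)
  seg 4: right by d5 = 31/3 → (107/15, -29/3)
  seg 5: down by d11 = 55/3 → (107/15, -28)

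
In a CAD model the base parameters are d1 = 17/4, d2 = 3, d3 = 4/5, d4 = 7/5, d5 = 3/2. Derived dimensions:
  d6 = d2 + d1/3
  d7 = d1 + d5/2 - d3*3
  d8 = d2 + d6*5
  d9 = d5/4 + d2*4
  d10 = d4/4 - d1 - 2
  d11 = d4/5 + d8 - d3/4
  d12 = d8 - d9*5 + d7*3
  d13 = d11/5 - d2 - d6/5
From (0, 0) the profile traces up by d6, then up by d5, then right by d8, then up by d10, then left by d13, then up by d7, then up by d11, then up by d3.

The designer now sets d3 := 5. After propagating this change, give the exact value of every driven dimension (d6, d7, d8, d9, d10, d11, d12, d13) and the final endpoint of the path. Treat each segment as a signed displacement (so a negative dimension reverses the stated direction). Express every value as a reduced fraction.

d6 = 53/12
d7 = -10
d8 = 301/12
d9 = 99/8
d10 = -59/10
d11 = 3617/150
d12 = -1603/24
d13 = 1409/1500
endpoint = (3018/125, 1913/100)

Apply edit: d3 := 5
  d6 = d2 + d1/3 = 53/12
  d7 = d1 + d5/2 - d3*3 = -10
  d8 = d2 + d6*5 = 301/12
  d9 = d5/4 + d2*4 = 99/8
  d10 = d4/4 - d1 - 2 = -59/10
  d11 = d4/5 + d8 - d3/4 = 3617/150
  d12 = d8 - d9*5 + d7*3 = -1603/24
  d13 = d11/5 - d2 - d6/5 = 1409/1500
Walk from origin (0, 0):
  seg 1: up by d6 = 53/12 → (0, 53/12)
  seg 2: up by d5 = 3/2 → (0, 71/12)
  seg 3: right by d8 = 301/12 → (301/12, 71/12)
  seg 4: up by d10 = -59/10 → (301/12, 1/60)
  seg 5: left by d13 = 1409/1500 → (3018/125, 1/60)
  seg 6: up by d7 = -10 → (3018/125, -599/60)
  seg 7: up by d11 = 3617/150 → (3018/125, 1413/100)
  seg 8: up by d3 = 5 → (3018/125, 1913/100)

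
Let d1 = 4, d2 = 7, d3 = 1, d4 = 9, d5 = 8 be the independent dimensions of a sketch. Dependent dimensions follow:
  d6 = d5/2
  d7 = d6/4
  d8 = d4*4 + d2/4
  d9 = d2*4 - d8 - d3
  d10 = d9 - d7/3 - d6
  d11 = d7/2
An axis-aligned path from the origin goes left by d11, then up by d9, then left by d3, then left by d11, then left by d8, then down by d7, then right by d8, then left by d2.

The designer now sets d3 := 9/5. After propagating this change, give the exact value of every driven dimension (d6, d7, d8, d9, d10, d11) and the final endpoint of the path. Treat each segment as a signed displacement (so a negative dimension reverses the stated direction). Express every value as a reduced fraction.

Apply edit: d3 := 9/5
  d6 = d5/2 = 4
  d7 = d6/4 = 1
  d8 = d4*4 + d2/4 = 151/4
  d9 = d2*4 - d8 - d3 = -231/20
  d10 = d9 - d7/3 - d6 = -953/60
  d11 = d7/2 = 1/2
Walk from origin (0, 0):
  seg 1: left by d11 = 1/2 → (-1/2, 0)
  seg 2: up by d9 = -231/20 → (-1/2, -231/20)
  seg 3: left by d3 = 9/5 → (-23/10, -231/20)
  seg 4: left by d11 = 1/2 → (-14/5, -231/20)
  seg 5: left by d8 = 151/4 → (-811/20, -231/20)
  seg 6: down by d7 = 1 → (-811/20, -251/20)
  seg 7: right by d8 = 151/4 → (-14/5, -251/20)
  seg 8: left by d2 = 7 → (-49/5, -251/20)

d6 = 4
d7 = 1
d8 = 151/4
d9 = -231/20
d10 = -953/60
d11 = 1/2
endpoint = (-49/5, -251/20)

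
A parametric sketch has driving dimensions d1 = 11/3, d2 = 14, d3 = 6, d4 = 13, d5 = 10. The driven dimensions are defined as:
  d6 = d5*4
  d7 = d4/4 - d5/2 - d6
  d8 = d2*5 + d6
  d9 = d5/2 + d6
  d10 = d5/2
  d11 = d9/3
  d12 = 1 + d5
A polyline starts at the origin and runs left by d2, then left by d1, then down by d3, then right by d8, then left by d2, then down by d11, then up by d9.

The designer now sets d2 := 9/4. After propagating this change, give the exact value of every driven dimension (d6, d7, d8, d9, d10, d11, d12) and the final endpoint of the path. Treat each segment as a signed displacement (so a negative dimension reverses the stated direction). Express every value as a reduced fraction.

d6 = 40
d7 = -167/4
d8 = 205/4
d9 = 45
d10 = 5
d11 = 15
d12 = 11
endpoint = (517/12, 24)

Apply edit: d2 := 9/4
  d6 = d5*4 = 40
  d7 = d4/4 - d5/2 - d6 = -167/4
  d8 = d2*5 + d6 = 205/4
  d9 = d5/2 + d6 = 45
  d10 = d5/2 = 5
  d11 = d9/3 = 15
  d12 = 1 + d5 = 11
Walk from origin (0, 0):
  seg 1: left by d2 = 9/4 → (-9/4, 0)
  seg 2: left by d1 = 11/3 → (-71/12, 0)
  seg 3: down by d3 = 6 → (-71/12, -6)
  seg 4: right by d8 = 205/4 → (136/3, -6)
  seg 5: left by d2 = 9/4 → (517/12, -6)
  seg 6: down by d11 = 15 → (517/12, -21)
  seg 7: up by d9 = 45 → (517/12, 24)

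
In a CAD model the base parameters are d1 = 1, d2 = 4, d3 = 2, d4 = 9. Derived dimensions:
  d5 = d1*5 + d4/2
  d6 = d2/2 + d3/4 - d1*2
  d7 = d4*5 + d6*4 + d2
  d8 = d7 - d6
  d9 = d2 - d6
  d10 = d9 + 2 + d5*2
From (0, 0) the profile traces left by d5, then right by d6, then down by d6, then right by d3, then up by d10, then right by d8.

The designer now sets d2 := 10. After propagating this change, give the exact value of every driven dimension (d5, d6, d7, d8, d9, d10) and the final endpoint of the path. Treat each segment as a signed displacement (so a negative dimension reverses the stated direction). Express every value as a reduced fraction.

d5 = 19/2
d6 = 7/2
d7 = 69
d8 = 131/2
d9 = 13/2
d10 = 55/2
endpoint = (123/2, 24)

Apply edit: d2 := 10
  d5 = d1*5 + d4/2 = 19/2
  d6 = d2/2 + d3/4 - d1*2 = 7/2
  d7 = d4*5 + d6*4 + d2 = 69
  d8 = d7 - d6 = 131/2
  d9 = d2 - d6 = 13/2
  d10 = d9 + 2 + d5*2 = 55/2
Walk from origin (0, 0):
  seg 1: left by d5 = 19/2 → (-19/2, 0)
  seg 2: right by d6 = 7/2 → (-6, 0)
  seg 3: down by d6 = 7/2 → (-6, -7/2)
  seg 4: right by d3 = 2 → (-4, -7/2)
  seg 5: up by d10 = 55/2 → (-4, 24)
  seg 6: right by d8 = 131/2 → (123/2, 24)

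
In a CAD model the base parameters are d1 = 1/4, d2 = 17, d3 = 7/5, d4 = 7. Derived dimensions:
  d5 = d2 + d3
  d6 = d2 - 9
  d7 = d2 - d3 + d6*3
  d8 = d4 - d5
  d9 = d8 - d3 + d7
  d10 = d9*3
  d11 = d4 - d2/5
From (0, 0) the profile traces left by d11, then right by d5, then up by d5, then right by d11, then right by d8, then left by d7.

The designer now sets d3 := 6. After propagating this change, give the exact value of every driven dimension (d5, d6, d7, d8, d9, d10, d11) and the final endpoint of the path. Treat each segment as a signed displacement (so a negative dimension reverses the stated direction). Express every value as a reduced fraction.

Apply edit: d3 := 6
  d5 = d2 + d3 = 23
  d6 = d2 - 9 = 8
  d7 = d2 - d3 + d6*3 = 35
  d8 = d4 - d5 = -16
  d9 = d8 - d3 + d7 = 13
  d10 = d9*3 = 39
  d11 = d4 - d2/5 = 18/5
Walk from origin (0, 0):
  seg 1: left by d11 = 18/5 → (-18/5, 0)
  seg 2: right by d5 = 23 → (97/5, 0)
  seg 3: up by d5 = 23 → (97/5, 23)
  seg 4: right by d11 = 18/5 → (23, 23)
  seg 5: right by d8 = -16 → (7, 23)
  seg 6: left by d7 = 35 → (-28, 23)

d5 = 23
d6 = 8
d7 = 35
d8 = -16
d9 = 13
d10 = 39
d11 = 18/5
endpoint = (-28, 23)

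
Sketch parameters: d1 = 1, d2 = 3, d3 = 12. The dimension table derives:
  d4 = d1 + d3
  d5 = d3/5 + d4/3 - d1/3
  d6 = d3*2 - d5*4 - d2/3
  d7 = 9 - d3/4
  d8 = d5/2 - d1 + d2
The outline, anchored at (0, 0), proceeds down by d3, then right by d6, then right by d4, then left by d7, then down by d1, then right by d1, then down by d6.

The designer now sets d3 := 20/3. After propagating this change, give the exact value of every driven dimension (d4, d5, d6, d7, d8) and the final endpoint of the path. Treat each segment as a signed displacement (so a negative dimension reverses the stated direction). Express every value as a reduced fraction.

d4 = 23/3
d5 = 32/9
d6 = -17/9
d7 = 22/3
d8 = 34/9
endpoint = (-5/9, -52/9)

Apply edit: d3 := 20/3
  d4 = d1 + d3 = 23/3
  d5 = d3/5 + d4/3 - d1/3 = 32/9
  d6 = d3*2 - d5*4 - d2/3 = -17/9
  d7 = 9 - d3/4 = 22/3
  d8 = d5/2 - d1 + d2 = 34/9
Walk from origin (0, 0):
  seg 1: down by d3 = 20/3 → (0, -20/3)
  seg 2: right by d6 = -17/9 → (-17/9, -20/3)
  seg 3: right by d4 = 23/3 → (52/9, -20/3)
  seg 4: left by d7 = 22/3 → (-14/9, -20/3)
  seg 5: down by d1 = 1 → (-14/9, -23/3)
  seg 6: right by d1 = 1 → (-5/9, -23/3)
  seg 7: down by d6 = -17/9 → (-5/9, -52/9)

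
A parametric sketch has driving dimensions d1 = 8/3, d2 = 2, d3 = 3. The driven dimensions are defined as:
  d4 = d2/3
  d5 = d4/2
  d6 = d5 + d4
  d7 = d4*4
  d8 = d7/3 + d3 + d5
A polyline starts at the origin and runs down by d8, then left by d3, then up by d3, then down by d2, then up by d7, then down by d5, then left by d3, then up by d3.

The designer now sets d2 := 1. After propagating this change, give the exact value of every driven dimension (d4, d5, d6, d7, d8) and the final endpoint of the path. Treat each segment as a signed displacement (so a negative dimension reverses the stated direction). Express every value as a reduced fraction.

d4 = 1/3
d5 = 1/6
d6 = 1/2
d7 = 4/3
d8 = 65/18
endpoint = (-6, 23/9)

Apply edit: d2 := 1
  d4 = d2/3 = 1/3
  d5 = d4/2 = 1/6
  d6 = d5 + d4 = 1/2
  d7 = d4*4 = 4/3
  d8 = d7/3 + d3 + d5 = 65/18
Walk from origin (0, 0):
  seg 1: down by d8 = 65/18 → (0, -65/18)
  seg 2: left by d3 = 3 → (-3, -65/18)
  seg 3: up by d3 = 3 → (-3, -11/18)
  seg 4: down by d2 = 1 → (-3, -29/18)
  seg 5: up by d7 = 4/3 → (-3, -5/18)
  seg 6: down by d5 = 1/6 → (-3, -4/9)
  seg 7: left by d3 = 3 → (-6, -4/9)
  seg 8: up by d3 = 3 → (-6, 23/9)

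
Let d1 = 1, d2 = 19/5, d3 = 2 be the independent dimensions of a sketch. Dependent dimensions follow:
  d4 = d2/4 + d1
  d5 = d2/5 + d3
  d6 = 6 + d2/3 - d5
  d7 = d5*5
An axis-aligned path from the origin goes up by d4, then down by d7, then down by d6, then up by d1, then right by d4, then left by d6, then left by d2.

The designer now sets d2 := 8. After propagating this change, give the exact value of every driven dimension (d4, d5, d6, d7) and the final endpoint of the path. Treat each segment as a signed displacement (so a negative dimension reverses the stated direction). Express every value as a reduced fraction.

Apply edit: d2 := 8
  d4 = d2/4 + d1 = 3
  d5 = d2/5 + d3 = 18/5
  d6 = 6 + d2/3 - d5 = 76/15
  d7 = d5*5 = 18
Walk from origin (0, 0):
  seg 1: up by d4 = 3 → (0, 3)
  seg 2: down by d7 = 18 → (0, -15)
  seg 3: down by d6 = 76/15 → (0, -301/15)
  seg 4: up by d1 = 1 → (0, -286/15)
  seg 5: right by d4 = 3 → (3, -286/15)
  seg 6: left by d6 = 76/15 → (-31/15, -286/15)
  seg 7: left by d2 = 8 → (-151/15, -286/15)

d4 = 3
d5 = 18/5
d6 = 76/15
d7 = 18
endpoint = (-151/15, -286/15)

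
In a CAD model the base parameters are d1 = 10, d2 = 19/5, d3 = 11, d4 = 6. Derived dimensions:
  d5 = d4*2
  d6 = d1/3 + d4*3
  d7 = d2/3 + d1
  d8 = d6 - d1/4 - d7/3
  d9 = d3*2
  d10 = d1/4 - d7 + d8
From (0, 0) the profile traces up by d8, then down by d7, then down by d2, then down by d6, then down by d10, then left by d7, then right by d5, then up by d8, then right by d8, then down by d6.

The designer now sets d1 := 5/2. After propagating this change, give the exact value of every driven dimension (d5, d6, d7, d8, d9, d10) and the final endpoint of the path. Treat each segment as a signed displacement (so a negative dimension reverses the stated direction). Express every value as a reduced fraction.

d5 = 12
d6 = 113/6
d7 = 113/30
d8 = 6103/360
d9 = 22
d10 = 1243/90
endpoint = (9067/360, -905/36)

Apply edit: d1 := 5/2
  d5 = d4*2 = 12
  d6 = d1/3 + d4*3 = 113/6
  d7 = d2/3 + d1 = 113/30
  d8 = d6 - d1/4 - d7/3 = 6103/360
  d9 = d3*2 = 22
  d10 = d1/4 - d7 + d8 = 1243/90
Walk from origin (0, 0):
  seg 1: up by d8 = 6103/360 → (0, 6103/360)
  seg 2: down by d7 = 113/30 → (0, 4747/360)
  seg 3: down by d2 = 19/5 → (0, 3379/360)
  seg 4: down by d6 = 113/6 → (0, -3401/360)
  seg 5: down by d10 = 1243/90 → (0, -2791/120)
  seg 6: left by d7 = 113/30 → (-113/30, -2791/120)
  seg 7: right by d5 = 12 → (247/30, -2791/120)
  seg 8: up by d8 = 6103/360 → (247/30, -227/36)
  seg 9: right by d8 = 6103/360 → (9067/360, -227/36)
  seg 10: down by d6 = 113/6 → (9067/360, -905/36)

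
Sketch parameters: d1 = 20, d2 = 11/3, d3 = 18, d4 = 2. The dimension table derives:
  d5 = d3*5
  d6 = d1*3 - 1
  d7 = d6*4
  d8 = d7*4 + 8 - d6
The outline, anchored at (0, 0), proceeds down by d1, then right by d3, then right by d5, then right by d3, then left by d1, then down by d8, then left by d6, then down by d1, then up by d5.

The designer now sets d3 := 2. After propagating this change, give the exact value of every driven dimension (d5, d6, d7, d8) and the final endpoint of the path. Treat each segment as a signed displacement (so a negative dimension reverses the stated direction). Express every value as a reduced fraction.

Apply edit: d3 := 2
  d5 = d3*5 = 10
  d6 = d1*3 - 1 = 59
  d7 = d6*4 = 236
  d8 = d7*4 + 8 - d6 = 893
Walk from origin (0, 0):
  seg 1: down by d1 = 20 → (0, -20)
  seg 2: right by d3 = 2 → (2, -20)
  seg 3: right by d5 = 10 → (12, -20)
  seg 4: right by d3 = 2 → (14, -20)
  seg 5: left by d1 = 20 → (-6, -20)
  seg 6: down by d8 = 893 → (-6, -913)
  seg 7: left by d6 = 59 → (-65, -913)
  seg 8: down by d1 = 20 → (-65, -933)
  seg 9: up by d5 = 10 → (-65, -923)

d5 = 10
d6 = 59
d7 = 236
d8 = 893
endpoint = (-65, -923)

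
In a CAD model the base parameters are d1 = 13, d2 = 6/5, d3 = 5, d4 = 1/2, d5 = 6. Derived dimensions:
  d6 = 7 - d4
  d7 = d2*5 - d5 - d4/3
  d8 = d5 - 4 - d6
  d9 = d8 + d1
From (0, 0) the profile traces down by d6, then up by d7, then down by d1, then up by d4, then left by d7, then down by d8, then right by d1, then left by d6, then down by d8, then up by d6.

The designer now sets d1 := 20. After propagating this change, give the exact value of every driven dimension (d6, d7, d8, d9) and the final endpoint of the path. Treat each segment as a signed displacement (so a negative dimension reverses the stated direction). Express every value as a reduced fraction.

d6 = 13/2
d7 = -1/6
d8 = -9/2
d9 = 31/2
endpoint = (41/3, -32/3)

Apply edit: d1 := 20
  d6 = 7 - d4 = 13/2
  d7 = d2*5 - d5 - d4/3 = -1/6
  d8 = d5 - 4 - d6 = -9/2
  d9 = d8 + d1 = 31/2
Walk from origin (0, 0):
  seg 1: down by d6 = 13/2 → (0, -13/2)
  seg 2: up by d7 = -1/6 → (0, -20/3)
  seg 3: down by d1 = 20 → (0, -80/3)
  seg 4: up by d4 = 1/2 → (0, -157/6)
  seg 5: left by d7 = -1/6 → (1/6, -157/6)
  seg 6: down by d8 = -9/2 → (1/6, -65/3)
  seg 7: right by d1 = 20 → (121/6, -65/3)
  seg 8: left by d6 = 13/2 → (41/3, -65/3)
  seg 9: down by d8 = -9/2 → (41/3, -103/6)
  seg 10: up by d6 = 13/2 → (41/3, -32/3)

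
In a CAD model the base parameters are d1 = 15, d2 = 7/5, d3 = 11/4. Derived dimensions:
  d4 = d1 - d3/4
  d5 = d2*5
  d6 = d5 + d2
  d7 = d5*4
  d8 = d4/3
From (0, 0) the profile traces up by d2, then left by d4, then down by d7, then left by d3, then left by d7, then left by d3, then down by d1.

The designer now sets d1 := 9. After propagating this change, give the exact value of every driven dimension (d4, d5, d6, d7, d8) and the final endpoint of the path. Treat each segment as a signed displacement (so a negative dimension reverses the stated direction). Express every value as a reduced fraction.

d4 = 133/16
d5 = 7
d6 = 42/5
d7 = 28
d8 = 133/48
endpoint = (-669/16, -178/5)

Apply edit: d1 := 9
  d4 = d1 - d3/4 = 133/16
  d5 = d2*5 = 7
  d6 = d5 + d2 = 42/5
  d7 = d5*4 = 28
  d8 = d4/3 = 133/48
Walk from origin (0, 0):
  seg 1: up by d2 = 7/5 → (0, 7/5)
  seg 2: left by d4 = 133/16 → (-133/16, 7/5)
  seg 3: down by d7 = 28 → (-133/16, -133/5)
  seg 4: left by d3 = 11/4 → (-177/16, -133/5)
  seg 5: left by d7 = 28 → (-625/16, -133/5)
  seg 6: left by d3 = 11/4 → (-669/16, -133/5)
  seg 7: down by d1 = 9 → (-669/16, -178/5)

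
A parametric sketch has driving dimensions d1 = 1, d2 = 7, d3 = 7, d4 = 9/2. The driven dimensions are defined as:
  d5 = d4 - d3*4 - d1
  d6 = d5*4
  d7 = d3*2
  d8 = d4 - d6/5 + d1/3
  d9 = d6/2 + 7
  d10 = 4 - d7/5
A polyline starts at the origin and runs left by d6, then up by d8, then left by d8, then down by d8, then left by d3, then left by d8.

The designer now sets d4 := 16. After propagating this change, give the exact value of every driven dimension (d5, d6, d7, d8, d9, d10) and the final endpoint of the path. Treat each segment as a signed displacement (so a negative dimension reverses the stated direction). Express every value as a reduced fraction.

Apply edit: d4 := 16
  d5 = d4 - d3*4 - d1 = -13
  d6 = d5*4 = -52
  d7 = d3*2 = 14
  d8 = d4 - d6/5 + d1/3 = 401/15
  d9 = d6/2 + 7 = -19
  d10 = 4 - d7/5 = 6/5
Walk from origin (0, 0):
  seg 1: left by d6 = -52 → (52, 0)
  seg 2: up by d8 = 401/15 → (52, 401/15)
  seg 3: left by d8 = 401/15 → (379/15, 401/15)
  seg 4: down by d8 = 401/15 → (379/15, 0)
  seg 5: left by d3 = 7 → (274/15, 0)
  seg 6: left by d8 = 401/15 → (-127/15, 0)

d5 = -13
d6 = -52
d7 = 14
d8 = 401/15
d9 = -19
d10 = 6/5
endpoint = (-127/15, 0)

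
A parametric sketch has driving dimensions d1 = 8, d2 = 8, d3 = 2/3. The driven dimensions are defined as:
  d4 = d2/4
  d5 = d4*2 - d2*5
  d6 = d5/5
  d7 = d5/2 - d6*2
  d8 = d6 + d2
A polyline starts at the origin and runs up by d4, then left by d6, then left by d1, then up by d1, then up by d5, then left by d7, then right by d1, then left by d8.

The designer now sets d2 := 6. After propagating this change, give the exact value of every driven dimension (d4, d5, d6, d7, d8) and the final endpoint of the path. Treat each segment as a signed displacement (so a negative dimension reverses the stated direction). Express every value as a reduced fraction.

d4 = 3/2
d5 = -27
d6 = -27/5
d7 = -27/10
d8 = 3/5
endpoint = (15/2, -35/2)

Apply edit: d2 := 6
  d4 = d2/4 = 3/2
  d5 = d4*2 - d2*5 = -27
  d6 = d5/5 = -27/5
  d7 = d5/2 - d6*2 = -27/10
  d8 = d6 + d2 = 3/5
Walk from origin (0, 0):
  seg 1: up by d4 = 3/2 → (0, 3/2)
  seg 2: left by d6 = -27/5 → (27/5, 3/2)
  seg 3: left by d1 = 8 → (-13/5, 3/2)
  seg 4: up by d1 = 8 → (-13/5, 19/2)
  seg 5: up by d5 = -27 → (-13/5, -35/2)
  seg 6: left by d7 = -27/10 → (1/10, -35/2)
  seg 7: right by d1 = 8 → (81/10, -35/2)
  seg 8: left by d8 = 3/5 → (15/2, -35/2)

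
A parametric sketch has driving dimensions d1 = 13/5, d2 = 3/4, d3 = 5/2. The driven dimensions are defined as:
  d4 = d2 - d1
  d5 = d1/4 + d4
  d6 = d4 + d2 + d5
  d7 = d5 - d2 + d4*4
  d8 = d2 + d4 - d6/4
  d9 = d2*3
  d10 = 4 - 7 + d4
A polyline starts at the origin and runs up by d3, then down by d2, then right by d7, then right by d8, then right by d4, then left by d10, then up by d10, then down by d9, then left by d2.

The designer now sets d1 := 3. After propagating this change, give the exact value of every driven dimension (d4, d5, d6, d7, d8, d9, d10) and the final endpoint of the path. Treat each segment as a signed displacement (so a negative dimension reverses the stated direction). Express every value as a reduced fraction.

d4 = -9/4
d5 = -3/2
d6 = -3
d7 = -45/4
d8 = -3/4
d9 = 9/4
d10 = -21/4
endpoint = (-39/4, -23/4)

Apply edit: d1 := 3
  d4 = d2 - d1 = -9/4
  d5 = d1/4 + d4 = -3/2
  d6 = d4 + d2 + d5 = -3
  d7 = d5 - d2 + d4*4 = -45/4
  d8 = d2 + d4 - d6/4 = -3/4
  d9 = d2*3 = 9/4
  d10 = 4 - 7 + d4 = -21/4
Walk from origin (0, 0):
  seg 1: up by d3 = 5/2 → (0, 5/2)
  seg 2: down by d2 = 3/4 → (0, 7/4)
  seg 3: right by d7 = -45/4 → (-45/4, 7/4)
  seg 4: right by d8 = -3/4 → (-12, 7/4)
  seg 5: right by d4 = -9/4 → (-57/4, 7/4)
  seg 6: left by d10 = -21/4 → (-9, 7/4)
  seg 7: up by d10 = -21/4 → (-9, -7/2)
  seg 8: down by d9 = 9/4 → (-9, -23/4)
  seg 9: left by d2 = 3/4 → (-39/4, -23/4)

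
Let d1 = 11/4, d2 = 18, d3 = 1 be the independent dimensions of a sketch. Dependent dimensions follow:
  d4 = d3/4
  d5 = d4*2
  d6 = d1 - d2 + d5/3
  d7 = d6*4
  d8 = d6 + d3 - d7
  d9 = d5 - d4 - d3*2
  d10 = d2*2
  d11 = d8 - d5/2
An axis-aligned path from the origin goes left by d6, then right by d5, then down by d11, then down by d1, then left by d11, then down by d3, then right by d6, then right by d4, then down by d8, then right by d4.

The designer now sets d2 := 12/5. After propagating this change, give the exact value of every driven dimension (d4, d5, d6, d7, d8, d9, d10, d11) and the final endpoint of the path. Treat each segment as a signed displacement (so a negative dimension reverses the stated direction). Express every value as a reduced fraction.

d4 = 1/4
d5 = 1/2
d6 = 31/60
d7 = 31/15
d8 = -11/20
d9 = -7/4
d10 = 24/5
d11 = -4/5
endpoint = (9/5, -12/5)

Apply edit: d2 := 12/5
  d4 = d3/4 = 1/4
  d5 = d4*2 = 1/2
  d6 = d1 - d2 + d5/3 = 31/60
  d7 = d6*4 = 31/15
  d8 = d6 + d3 - d7 = -11/20
  d9 = d5 - d4 - d3*2 = -7/4
  d10 = d2*2 = 24/5
  d11 = d8 - d5/2 = -4/5
Walk from origin (0, 0):
  seg 1: left by d6 = 31/60 → (-31/60, 0)
  seg 2: right by d5 = 1/2 → (-1/60, 0)
  seg 3: down by d11 = -4/5 → (-1/60, 4/5)
  seg 4: down by d1 = 11/4 → (-1/60, -39/20)
  seg 5: left by d11 = -4/5 → (47/60, -39/20)
  seg 6: down by d3 = 1 → (47/60, -59/20)
  seg 7: right by d6 = 31/60 → (13/10, -59/20)
  seg 8: right by d4 = 1/4 → (31/20, -59/20)
  seg 9: down by d8 = -11/20 → (31/20, -12/5)
  seg 10: right by d4 = 1/4 → (9/5, -12/5)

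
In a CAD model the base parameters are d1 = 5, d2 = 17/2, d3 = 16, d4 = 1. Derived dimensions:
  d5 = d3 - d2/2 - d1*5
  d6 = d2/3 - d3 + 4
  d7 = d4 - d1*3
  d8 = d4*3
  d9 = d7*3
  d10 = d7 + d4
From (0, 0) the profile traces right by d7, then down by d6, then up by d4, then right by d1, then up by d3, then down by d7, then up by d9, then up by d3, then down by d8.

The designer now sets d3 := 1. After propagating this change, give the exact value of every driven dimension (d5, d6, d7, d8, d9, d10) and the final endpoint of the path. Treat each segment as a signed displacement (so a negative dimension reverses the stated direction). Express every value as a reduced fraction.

Apply edit: d3 := 1
  d5 = d3 - d2/2 - d1*5 = -113/4
  d6 = d2/3 - d3 + 4 = 35/6
  d7 = d4 - d1*3 = -14
  d8 = d4*3 = 3
  d9 = d7*3 = -42
  d10 = d7 + d4 = -13
Walk from origin (0, 0):
  seg 1: right by d7 = -14 → (-14, 0)
  seg 2: down by d6 = 35/6 → (-14, -35/6)
  seg 3: up by d4 = 1 → (-14, -29/6)
  seg 4: right by d1 = 5 → (-9, -29/6)
  seg 5: up by d3 = 1 → (-9, -23/6)
  seg 6: down by d7 = -14 → (-9, 61/6)
  seg 7: up by d9 = -42 → (-9, -191/6)
  seg 8: up by d3 = 1 → (-9, -185/6)
  seg 9: down by d8 = 3 → (-9, -203/6)

d5 = -113/4
d6 = 35/6
d7 = -14
d8 = 3
d9 = -42
d10 = -13
endpoint = (-9, -203/6)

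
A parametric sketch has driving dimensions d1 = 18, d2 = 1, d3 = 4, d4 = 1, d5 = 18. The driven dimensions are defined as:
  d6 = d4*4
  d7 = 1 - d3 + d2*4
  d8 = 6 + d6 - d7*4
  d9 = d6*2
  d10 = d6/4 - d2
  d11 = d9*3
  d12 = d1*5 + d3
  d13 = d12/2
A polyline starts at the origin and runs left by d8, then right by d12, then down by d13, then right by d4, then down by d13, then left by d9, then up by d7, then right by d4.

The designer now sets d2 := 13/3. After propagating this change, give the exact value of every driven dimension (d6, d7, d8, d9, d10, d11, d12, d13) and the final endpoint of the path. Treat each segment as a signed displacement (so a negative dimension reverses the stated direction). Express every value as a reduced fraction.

Apply edit: d2 := 13/3
  d6 = d4*4 = 4
  d7 = 1 - d3 + d2*4 = 43/3
  d8 = 6 + d6 - d7*4 = -142/3
  d9 = d6*2 = 8
  d10 = d6/4 - d2 = -10/3
  d11 = d9*3 = 24
  d12 = d1*5 + d3 = 94
  d13 = d12/2 = 47
Walk from origin (0, 0):
  seg 1: left by d8 = -142/3 → (142/3, 0)
  seg 2: right by d12 = 94 → (424/3, 0)
  seg 3: down by d13 = 47 → (424/3, -47)
  seg 4: right by d4 = 1 → (427/3, -47)
  seg 5: down by d13 = 47 → (427/3, -94)
  seg 6: left by d9 = 8 → (403/3, -94)
  seg 7: up by d7 = 43/3 → (403/3, -239/3)
  seg 8: right by d4 = 1 → (406/3, -239/3)

d6 = 4
d7 = 43/3
d8 = -142/3
d9 = 8
d10 = -10/3
d11 = 24
d12 = 94
d13 = 47
endpoint = (406/3, -239/3)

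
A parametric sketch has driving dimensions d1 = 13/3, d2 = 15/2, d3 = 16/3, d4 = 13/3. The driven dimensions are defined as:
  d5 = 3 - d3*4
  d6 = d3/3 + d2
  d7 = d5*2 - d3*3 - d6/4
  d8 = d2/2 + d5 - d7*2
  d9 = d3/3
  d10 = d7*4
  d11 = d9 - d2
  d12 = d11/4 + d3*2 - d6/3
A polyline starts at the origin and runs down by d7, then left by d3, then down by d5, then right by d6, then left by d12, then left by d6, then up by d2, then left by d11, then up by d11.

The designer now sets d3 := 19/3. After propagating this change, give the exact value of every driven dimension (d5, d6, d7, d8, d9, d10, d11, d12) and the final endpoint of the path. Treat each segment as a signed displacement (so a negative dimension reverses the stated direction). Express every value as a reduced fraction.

Apply edit: d3 := 19/3
  d5 = 3 - d3*4 = -67/3
  d6 = d3/3 + d2 = 173/18
  d7 = d5*2 - d3*3 - d6/4 = -4757/72
  d8 = d2/2 + d5 - d7*2 = 1022/9
  d9 = d3/3 = 19/9
  d10 = d7*4 = -4757/18
  d11 = d9 - d2 = -97/18
  d12 = d11/4 + d3*2 - d6/3 = 1753/216
Walk from origin (0, 0):
  seg 1: down by d7 = -4757/72 → (0, 4757/72)
  seg 2: left by d3 = 19/3 → (-19/3, 4757/72)
  seg 3: down by d5 = -67/3 → (-19/3, 6365/72)
  seg 4: right by d6 = 173/18 → (59/18, 6365/72)
  seg 5: left by d12 = 1753/216 → (-1045/216, 6365/72)
  seg 6: left by d6 = 173/18 → (-3121/216, 6365/72)
  seg 7: up by d2 = 15/2 → (-3121/216, 6905/72)
  seg 8: left by d11 = -97/18 → (-1957/216, 6905/72)
  seg 9: up by d11 = -97/18 → (-1957/216, 6517/72)

d5 = -67/3
d6 = 173/18
d7 = -4757/72
d8 = 1022/9
d9 = 19/9
d10 = -4757/18
d11 = -97/18
d12 = 1753/216
endpoint = (-1957/216, 6517/72)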